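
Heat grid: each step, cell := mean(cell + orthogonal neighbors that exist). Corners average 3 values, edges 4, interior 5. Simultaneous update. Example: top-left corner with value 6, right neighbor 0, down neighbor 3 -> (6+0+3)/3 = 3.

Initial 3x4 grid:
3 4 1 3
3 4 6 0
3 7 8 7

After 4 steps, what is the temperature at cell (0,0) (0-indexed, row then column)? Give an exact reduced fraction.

Step 1: cell (0,0) = 10/3
Step 2: cell (0,0) = 115/36
Step 3: cell (0,0) = 7763/2160
Step 4: cell (0,0) = 472627/129600
Full grid after step 4:
  472627/129600 201443/54000 191843/54000 29077/8100
  3539383/864000 1480757/360000 382333/90000 54197/13500
  572227/129600 254693/54000 28177/6000 467/100

Answer: 472627/129600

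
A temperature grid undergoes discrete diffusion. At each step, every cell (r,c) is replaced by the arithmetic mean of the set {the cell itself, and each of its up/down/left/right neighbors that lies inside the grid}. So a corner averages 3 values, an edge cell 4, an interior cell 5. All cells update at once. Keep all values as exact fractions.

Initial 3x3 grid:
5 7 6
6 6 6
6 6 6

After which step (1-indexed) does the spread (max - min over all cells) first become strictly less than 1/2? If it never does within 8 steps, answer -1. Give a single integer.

Step 1: max=19/3, min=23/4, spread=7/12
Step 2: max=92/15, min=71/12, spread=13/60
  -> spread < 1/2 first at step 2
Step 3: max=827/135, min=28573/4800, spread=7483/43200
Step 4: max=656221/108000, min=258143/43200, spread=21727/216000
Step 5: max=5899711/972000, min=34557319/5760000, spread=10906147/155520000
Step 6: max=706040059/116640000, min=933825287/155520000, spread=36295/746496
Step 7: max=10582115837/1749600000, min=56119437589/9331200000, spread=305773/8957952
Step 8: max=2537032579381/419904000000, min=3369293694383/559872000000, spread=2575951/107495424

Answer: 2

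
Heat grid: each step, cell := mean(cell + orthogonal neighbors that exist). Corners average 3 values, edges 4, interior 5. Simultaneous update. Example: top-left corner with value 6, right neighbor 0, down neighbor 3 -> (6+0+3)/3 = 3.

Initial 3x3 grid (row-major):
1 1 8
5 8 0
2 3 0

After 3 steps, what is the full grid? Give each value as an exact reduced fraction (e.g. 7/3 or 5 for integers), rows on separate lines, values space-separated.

After step 1:
  7/3 9/2 3
  4 17/5 4
  10/3 13/4 1
After step 2:
  65/18 397/120 23/6
  49/15 383/100 57/20
  127/36 659/240 11/4
After step 3:
  3667/1080 26249/7200 1199/360
  3203/900 19201/6000 3979/1200
  6869/2160 46273/14400 2003/720

Answer: 3667/1080 26249/7200 1199/360
3203/900 19201/6000 3979/1200
6869/2160 46273/14400 2003/720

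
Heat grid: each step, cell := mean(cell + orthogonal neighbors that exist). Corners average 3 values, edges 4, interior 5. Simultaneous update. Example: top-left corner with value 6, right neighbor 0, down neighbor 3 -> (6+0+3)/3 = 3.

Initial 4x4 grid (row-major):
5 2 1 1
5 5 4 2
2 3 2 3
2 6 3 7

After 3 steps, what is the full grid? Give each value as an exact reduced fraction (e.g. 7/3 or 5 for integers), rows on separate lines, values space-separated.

Answer: 1303/360 7789/2400 18671/7200 4913/2160
8809/2400 3353/1000 17663/6000 598/225
25139/7200 4243/1200 2527/750 757/225
7601/2160 6401/1800 6821/1800 203/54

Derivation:
After step 1:
  4 13/4 2 4/3
  17/4 19/5 14/5 5/2
  3 18/5 3 7/2
  10/3 7/2 9/2 13/3
After step 2:
  23/6 261/80 563/240 35/18
  301/80 177/50 141/50 38/15
  851/240 169/50 87/25 10/3
  59/18 56/15 23/6 37/9
After step 3:
  1303/360 7789/2400 18671/7200 4913/2160
  8809/2400 3353/1000 17663/6000 598/225
  25139/7200 4243/1200 2527/750 757/225
  7601/2160 6401/1800 6821/1800 203/54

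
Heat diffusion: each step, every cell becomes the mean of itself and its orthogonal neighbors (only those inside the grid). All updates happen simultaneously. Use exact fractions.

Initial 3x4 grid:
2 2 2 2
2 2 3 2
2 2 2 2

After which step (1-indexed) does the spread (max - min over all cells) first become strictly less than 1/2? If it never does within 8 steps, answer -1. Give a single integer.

Answer: 1

Derivation:
Step 1: max=9/4, min=2, spread=1/4
  -> spread < 1/2 first at step 1
Step 2: max=223/100, min=2, spread=23/100
Step 3: max=10411/4800, min=813/400, spread=131/960
Step 4: max=92951/43200, min=14791/7200, spread=841/8640
Step 5: max=37102051/17280000, min=2973373/1440000, spread=56863/691200
Step 6: max=332574341/155520000, min=26909543/12960000, spread=386393/6220800
Step 7: max=132809723131/62208000000, min=10788358813/5184000000, spread=26795339/497664000
Step 8: max=7948775714129/3732480000000, min=649166149667/311040000000, spread=254051069/5971968000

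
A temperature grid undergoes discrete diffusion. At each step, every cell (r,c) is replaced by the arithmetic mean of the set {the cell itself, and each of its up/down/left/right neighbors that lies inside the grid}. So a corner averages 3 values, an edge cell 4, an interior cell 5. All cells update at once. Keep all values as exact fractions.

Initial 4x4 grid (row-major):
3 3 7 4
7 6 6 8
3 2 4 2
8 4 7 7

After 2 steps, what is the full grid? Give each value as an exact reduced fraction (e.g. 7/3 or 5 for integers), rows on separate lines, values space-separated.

Answer: 83/18 1133/240 1337/240 49/9
1133/240 243/50 126/25 1367/240
371/80 461/100 499/100 1187/240
61/12 391/80 1217/240 193/36

Derivation:
After step 1:
  13/3 19/4 5 19/3
  19/4 24/5 31/5 5
  5 19/5 21/5 21/4
  5 21/4 11/2 16/3
After step 2:
  83/18 1133/240 1337/240 49/9
  1133/240 243/50 126/25 1367/240
  371/80 461/100 499/100 1187/240
  61/12 391/80 1217/240 193/36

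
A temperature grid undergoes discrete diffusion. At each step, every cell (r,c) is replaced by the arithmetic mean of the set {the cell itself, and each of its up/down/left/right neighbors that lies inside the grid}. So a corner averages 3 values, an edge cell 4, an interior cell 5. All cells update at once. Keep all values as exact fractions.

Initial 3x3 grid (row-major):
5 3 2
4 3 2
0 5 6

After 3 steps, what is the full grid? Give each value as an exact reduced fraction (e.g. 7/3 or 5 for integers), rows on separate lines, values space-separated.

Answer: 267/80 46393/14400 3427/1080
991/300 5029/1500 47693/14400
403/120 24659/7200 7619/2160

Derivation:
After step 1:
  4 13/4 7/3
  3 17/5 13/4
  3 7/2 13/3
After step 2:
  41/12 779/240 53/18
  67/20 82/25 799/240
  19/6 427/120 133/36
After step 3:
  267/80 46393/14400 3427/1080
  991/300 5029/1500 47693/14400
  403/120 24659/7200 7619/2160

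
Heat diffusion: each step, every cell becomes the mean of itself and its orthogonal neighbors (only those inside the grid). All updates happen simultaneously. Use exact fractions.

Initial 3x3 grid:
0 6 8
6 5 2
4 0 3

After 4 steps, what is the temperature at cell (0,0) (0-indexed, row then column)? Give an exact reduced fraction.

Answer: 9829/2400

Derivation:
Step 1: cell (0,0) = 4
Step 2: cell (0,0) = 25/6
Step 3: cell (0,0) = 1483/360
Step 4: cell (0,0) = 9829/2400
Full grid after step 4:
  9829/2400 3597497/864000 547591/129600
  3250997/864000 172883/45000 61493/16000
  452641/129600 82427/24000 227533/64800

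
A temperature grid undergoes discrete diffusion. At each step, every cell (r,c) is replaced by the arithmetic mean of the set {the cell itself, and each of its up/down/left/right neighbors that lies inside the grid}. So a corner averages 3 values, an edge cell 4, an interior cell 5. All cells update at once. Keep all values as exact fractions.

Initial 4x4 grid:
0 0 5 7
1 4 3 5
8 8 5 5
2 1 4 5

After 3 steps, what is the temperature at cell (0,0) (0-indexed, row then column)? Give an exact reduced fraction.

Answer: 649/270

Derivation:
Step 1: cell (0,0) = 1/3
Step 2: cell (0,0) = 35/18
Step 3: cell (0,0) = 649/270
Full grid after step 3:
  649/270 2701/900 1741/450 2491/540
  5717/1800 5273/1500 649/150 4277/900
  6991/1800 12611/3000 13517/3000 1073/225
  4451/1080 15137/3600 15773/3600 985/216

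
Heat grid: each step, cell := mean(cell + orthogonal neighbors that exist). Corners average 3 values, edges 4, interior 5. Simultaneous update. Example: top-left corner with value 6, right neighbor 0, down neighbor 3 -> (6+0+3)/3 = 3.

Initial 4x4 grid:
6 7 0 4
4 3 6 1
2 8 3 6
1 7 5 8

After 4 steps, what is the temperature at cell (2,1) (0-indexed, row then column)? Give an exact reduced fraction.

Step 1: cell (2,1) = 23/5
Step 2: cell (2,1) = 124/25
Step 3: cell (2,1) = 13363/3000
Step 4: cell (2,1) = 420319/90000
Full grid after step 4:
  283213/64800 940309/216000 825229/216000 60967/16200
  485717/108000 771043/180000 48493/11250 857479/216000
  469177/108000 420319/90000 833243/180000 1035359/216000
  146059/32400 31597/6750 138373/27000 329813/64800

Answer: 420319/90000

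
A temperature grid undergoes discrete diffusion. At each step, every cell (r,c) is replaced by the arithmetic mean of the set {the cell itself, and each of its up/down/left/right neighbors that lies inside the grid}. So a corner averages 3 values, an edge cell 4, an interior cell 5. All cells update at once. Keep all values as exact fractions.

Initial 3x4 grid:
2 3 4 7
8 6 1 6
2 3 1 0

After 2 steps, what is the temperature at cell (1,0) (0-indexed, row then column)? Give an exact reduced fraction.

Answer: 521/120

Derivation:
Step 1: cell (1,0) = 9/2
Step 2: cell (1,0) = 521/120
Full grid after step 2:
  151/36 481/120 503/120 155/36
  521/120 381/100 163/50 151/40
  71/18 767/240 611/240 85/36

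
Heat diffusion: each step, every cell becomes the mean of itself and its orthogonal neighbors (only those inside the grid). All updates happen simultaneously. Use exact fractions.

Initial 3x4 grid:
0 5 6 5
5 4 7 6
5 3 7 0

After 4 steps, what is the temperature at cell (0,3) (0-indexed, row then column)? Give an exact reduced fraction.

Step 1: cell (0,3) = 17/3
Step 2: cell (0,3) = 191/36
Step 3: cell (0,3) = 283/54
Step 4: cell (0,3) = 328753/64800
Full grid after step 4:
  269813/64800 60581/13500 132827/27000 328753/64800
  1813847/432000 811093/180000 289931/60000 718229/144000
  277313/64800 242699/54000 128077/27000 311753/64800

Answer: 328753/64800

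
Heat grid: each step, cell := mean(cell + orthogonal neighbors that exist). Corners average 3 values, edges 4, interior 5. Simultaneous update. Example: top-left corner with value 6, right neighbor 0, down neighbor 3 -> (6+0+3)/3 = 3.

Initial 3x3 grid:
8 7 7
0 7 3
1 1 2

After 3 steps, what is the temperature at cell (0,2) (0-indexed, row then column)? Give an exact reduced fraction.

Answer: 2749/540

Derivation:
Step 1: cell (0,2) = 17/3
Step 2: cell (0,2) = 53/9
Step 3: cell (0,2) = 2749/540
Full grid after step 3:
  1129/240 76157/14400 2749/540
  3527/900 23309/6000 63107/14400
  5791/2160 44507/14400 377/120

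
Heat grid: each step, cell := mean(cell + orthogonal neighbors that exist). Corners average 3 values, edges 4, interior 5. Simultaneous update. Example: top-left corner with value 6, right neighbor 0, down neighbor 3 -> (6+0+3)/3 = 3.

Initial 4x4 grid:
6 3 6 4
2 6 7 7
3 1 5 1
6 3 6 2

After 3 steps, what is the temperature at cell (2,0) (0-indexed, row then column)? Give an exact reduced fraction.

Answer: 8843/2400

Derivation:
Step 1: cell (2,0) = 3
Step 2: cell (2,0) = 297/80
Step 3: cell (2,0) = 8843/2400
Full grid after step 3:
  4499/1080 34141/7200 1429/288 11347/2160
  29521/7200 2539/600 29161/6000 1697/360
  8843/2400 8089/2000 4073/1000 843/200
  2707/720 4499/1200 4663/1200 269/72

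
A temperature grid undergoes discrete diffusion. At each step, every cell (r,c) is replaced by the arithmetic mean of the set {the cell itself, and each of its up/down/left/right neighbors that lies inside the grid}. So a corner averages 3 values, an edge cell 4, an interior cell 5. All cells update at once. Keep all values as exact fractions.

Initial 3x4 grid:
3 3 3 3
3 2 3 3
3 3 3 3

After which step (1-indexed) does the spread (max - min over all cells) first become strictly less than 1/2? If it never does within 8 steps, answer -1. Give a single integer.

Step 1: max=3, min=11/4, spread=1/4
  -> spread < 1/2 first at step 1
Step 2: max=3, min=277/100, spread=23/100
Step 3: max=1187/400, min=13589/4800, spread=131/960
Step 4: max=21209/7200, min=123049/43200, spread=841/8640
Step 5: max=4226627/1440000, min=49297949/17280000, spread=56863/691200
Step 6: max=37890457/12960000, min=445025659/155520000, spread=386393/6220800
Step 7: max=15131641187/5184000000, min=178230276869/62208000000, spread=26795339/497664000
Step 8: max=906033850333/311040000000, min=10713624285871/3732480000000, spread=254051069/5971968000

Answer: 1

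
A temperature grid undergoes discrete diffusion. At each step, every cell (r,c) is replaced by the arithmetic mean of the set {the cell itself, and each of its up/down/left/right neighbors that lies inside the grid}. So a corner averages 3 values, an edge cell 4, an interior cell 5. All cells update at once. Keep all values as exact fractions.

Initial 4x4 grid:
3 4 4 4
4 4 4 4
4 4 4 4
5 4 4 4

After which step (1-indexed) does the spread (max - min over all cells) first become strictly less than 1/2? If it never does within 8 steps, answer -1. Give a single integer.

Step 1: max=13/3, min=11/3, spread=2/3
Step 2: max=77/18, min=67/18, spread=5/9
Step 3: max=1801/432, min=1655/432, spread=73/216
  -> spread < 1/2 first at step 3
Step 4: max=53611/12960, min=50069/12960, spread=1771/6480
Step 5: max=318653/77760, min=303427/77760, spread=7613/38880
Step 6: max=47570311/11664000, min=45741689/11664000, spread=914311/5832000
Step 7: max=284146673/69984000, min=275725327/69984000, spread=4210673/34992000
Step 8: max=42499584751/10497600000, min=41481215249/10497600000, spread=509184751/5248800000

Answer: 3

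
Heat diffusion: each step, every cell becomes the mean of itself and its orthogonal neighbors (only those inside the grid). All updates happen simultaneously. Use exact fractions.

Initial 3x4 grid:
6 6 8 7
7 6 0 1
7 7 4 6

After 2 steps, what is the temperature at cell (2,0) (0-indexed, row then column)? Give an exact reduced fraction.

Answer: 13/2

Derivation:
Step 1: cell (2,0) = 7
Step 2: cell (2,0) = 13/2
Full grid after step 2:
  58/9 1397/240 1253/240 169/36
  751/120 28/5 22/5 163/40
  13/2 449/80 1063/240 137/36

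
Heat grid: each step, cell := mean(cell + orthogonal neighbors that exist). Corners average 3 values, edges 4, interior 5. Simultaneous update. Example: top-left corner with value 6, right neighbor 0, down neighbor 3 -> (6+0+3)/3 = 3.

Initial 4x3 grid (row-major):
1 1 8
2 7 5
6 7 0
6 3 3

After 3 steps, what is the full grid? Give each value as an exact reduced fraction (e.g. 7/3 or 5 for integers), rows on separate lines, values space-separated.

After step 1:
  4/3 17/4 14/3
  4 22/5 5
  21/4 23/5 15/4
  5 19/4 2
After step 2:
  115/36 293/80 167/36
  899/240 89/20 1069/240
  377/80 91/20 307/80
  5 327/80 7/2
After step 3:
  3817/1080 3827/960 574/135
  5797/1440 1669/400 6257/1440
  2161/480 1731/400 1961/480
  23/5 1371/320 457/120

Answer: 3817/1080 3827/960 574/135
5797/1440 1669/400 6257/1440
2161/480 1731/400 1961/480
23/5 1371/320 457/120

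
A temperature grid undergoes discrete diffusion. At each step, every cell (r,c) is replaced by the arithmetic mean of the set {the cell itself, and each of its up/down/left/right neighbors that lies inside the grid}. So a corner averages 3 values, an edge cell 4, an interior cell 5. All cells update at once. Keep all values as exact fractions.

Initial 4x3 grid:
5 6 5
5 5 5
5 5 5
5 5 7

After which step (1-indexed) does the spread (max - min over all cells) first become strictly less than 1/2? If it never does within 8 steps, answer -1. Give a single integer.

Answer: 3

Derivation:
Step 1: max=17/3, min=5, spread=2/3
Step 2: max=50/9, min=5, spread=5/9
Step 3: max=581/108, min=2297/450, spread=743/2700
  -> spread < 1/2 first at step 3
Step 4: max=346237/64800, min=92587/18000, spread=64619/324000
Step 5: max=20576753/3888000, min=8361917/1620000, spread=2540761/19440000
Step 6: max=1230640807/233280000, min=2415437239/466560000, spread=73351/746496
Step 7: max=73581868613/13996800000, min=145186645301/27993600000, spread=79083677/1119744000
Step 8: max=4407525478567/839808000000, min=8718564793759/1679616000000, spread=771889307/13436928000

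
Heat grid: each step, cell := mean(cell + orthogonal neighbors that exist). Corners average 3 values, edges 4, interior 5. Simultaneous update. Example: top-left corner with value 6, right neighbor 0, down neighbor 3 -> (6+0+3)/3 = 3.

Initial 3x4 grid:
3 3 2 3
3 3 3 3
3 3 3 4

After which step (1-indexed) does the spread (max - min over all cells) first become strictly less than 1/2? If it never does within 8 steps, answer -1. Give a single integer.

Step 1: max=10/3, min=8/3, spread=2/3
Step 2: max=59/18, min=329/120, spread=193/360
Step 3: max=3379/1080, min=3433/1200, spread=2893/10800
  -> spread < 1/2 first at step 3
Step 4: max=401221/129600, min=156259/54000, spread=130997/648000
Step 5: max=23720489/7776000, min=6302969/2160000, spread=5149003/38880000
Step 6: max=1415248111/466560000, min=57083539/19440000, spread=1809727/18662400
Step 7: max=84433353749/27993600000, min=5727765191/1944000000, spread=9767674993/139968000000
Step 8: max=5050926944191/1679616000000, min=51657647071/17496000000, spread=734342603/13436928000

Answer: 3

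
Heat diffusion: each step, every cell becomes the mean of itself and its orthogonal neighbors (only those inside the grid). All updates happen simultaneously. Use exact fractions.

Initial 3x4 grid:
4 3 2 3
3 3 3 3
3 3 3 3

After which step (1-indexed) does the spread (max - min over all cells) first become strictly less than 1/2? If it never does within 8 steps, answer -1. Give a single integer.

Answer: 2

Derivation:
Step 1: max=10/3, min=8/3, spread=2/3
Step 2: max=115/36, min=673/240, spread=281/720
  -> spread < 1/2 first at step 2
Step 3: max=337/108, min=6103/2160, spread=637/2160
Step 4: max=2661659/864000, min=185893/64800, spread=549257/2592000
Step 5: max=158565121/51840000, min=5616391/1944000, spread=26384083/155520000
Step 6: max=9470251139/3110400000, min=169621417/58320000, spread=1271326697/9331200000
Step 7: max=565899287401/186624000000, min=1277778541/437400000, spread=62141329723/559872000000
Step 8: max=33852126012059/11197440000000, min=307810601801/104976000000, spread=3056985459857/33592320000000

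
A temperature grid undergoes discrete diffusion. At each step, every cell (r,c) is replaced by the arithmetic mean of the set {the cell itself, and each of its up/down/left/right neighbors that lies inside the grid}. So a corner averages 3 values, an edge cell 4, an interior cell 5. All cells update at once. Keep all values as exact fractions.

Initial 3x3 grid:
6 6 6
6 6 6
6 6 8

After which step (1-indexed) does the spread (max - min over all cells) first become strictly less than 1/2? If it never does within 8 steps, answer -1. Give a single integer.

Step 1: max=20/3, min=6, spread=2/3
Step 2: max=59/9, min=6, spread=5/9
Step 3: max=689/108, min=6, spread=41/108
  -> spread < 1/2 first at step 3
Step 4: max=41011/6480, min=1091/180, spread=347/1296
Step 5: max=2439737/388800, min=10957/1800, spread=2921/15552
Step 6: max=145796539/23328000, min=1321483/216000, spread=24611/186624
Step 7: max=8716802033/1399680000, min=29816741/4860000, spread=207329/2239488
Step 8: max=521914752451/83980800000, min=1594001599/259200000, spread=1746635/26873856

Answer: 3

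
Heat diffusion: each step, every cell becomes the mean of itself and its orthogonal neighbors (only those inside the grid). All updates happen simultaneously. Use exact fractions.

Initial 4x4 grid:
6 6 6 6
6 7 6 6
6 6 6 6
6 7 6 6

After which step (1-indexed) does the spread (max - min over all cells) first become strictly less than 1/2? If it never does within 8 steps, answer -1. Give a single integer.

Step 1: max=32/5, min=6, spread=2/5
  -> spread < 1/2 first at step 1
Step 2: max=757/120, min=6, spread=37/120
Step 3: max=13499/2160, min=2413/400, spread=293/1350
Step 4: max=268459/43200, min=43591/7200, spread=6913/43200
Step 5: max=2415367/388800, min=243001/40000, spread=333733/2430000
Step 6: max=361313009/58320000, min=39422383/6480000, spread=3255781/29160000
Step 7: max=10829511299/1749600000, min=1184976733/194400000, spread=82360351/874800000
Step 8: max=324393022841/52488000000, min=35582651911/5832000000, spread=2074577821/26244000000

Answer: 1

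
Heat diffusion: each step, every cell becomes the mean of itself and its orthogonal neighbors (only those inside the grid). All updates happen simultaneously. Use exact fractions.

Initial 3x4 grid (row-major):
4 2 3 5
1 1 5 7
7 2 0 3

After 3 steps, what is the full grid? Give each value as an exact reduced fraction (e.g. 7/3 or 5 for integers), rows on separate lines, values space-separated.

After step 1:
  7/3 5/2 15/4 5
  13/4 11/5 16/5 5
  10/3 5/2 5/2 10/3
After step 2:
  97/36 647/240 289/80 55/12
  667/240 273/100 333/100 62/15
  109/36 79/30 173/60 65/18
After step 3:
  2941/1080 21119/7200 8533/2400 2959/720
  40433/14400 8501/3000 20027/6000 3523/900
  6077/2160 10147/3600 2803/900 1913/540

Answer: 2941/1080 21119/7200 8533/2400 2959/720
40433/14400 8501/3000 20027/6000 3523/900
6077/2160 10147/3600 2803/900 1913/540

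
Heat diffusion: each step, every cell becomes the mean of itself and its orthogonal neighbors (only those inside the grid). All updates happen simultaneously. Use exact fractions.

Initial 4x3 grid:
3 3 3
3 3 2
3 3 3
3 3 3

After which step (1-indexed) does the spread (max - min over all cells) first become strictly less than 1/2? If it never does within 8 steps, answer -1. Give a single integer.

Step 1: max=3, min=8/3, spread=1/3
  -> spread < 1/2 first at step 1
Step 2: max=3, min=329/120, spread=31/120
Step 3: max=3, min=3029/1080, spread=211/1080
Step 4: max=5353/1800, min=307103/108000, spread=14077/108000
Step 5: max=320317/108000, min=2775593/972000, spread=5363/48600
Step 6: max=177131/60000, min=83739191/29160000, spread=93859/1166400
Step 7: max=286263533/97200000, min=5038525519/1749600000, spread=4568723/69984000
Step 8: max=8566381111/2916000000, min=303147564371/104976000000, spread=8387449/167961600

Answer: 1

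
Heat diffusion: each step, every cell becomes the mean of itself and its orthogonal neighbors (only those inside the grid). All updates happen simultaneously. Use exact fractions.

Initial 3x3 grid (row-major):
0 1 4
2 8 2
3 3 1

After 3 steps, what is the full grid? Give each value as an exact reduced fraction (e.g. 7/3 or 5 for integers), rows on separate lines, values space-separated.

After step 1:
  1 13/4 7/3
  13/4 16/5 15/4
  8/3 15/4 2
After step 2:
  5/2 587/240 28/9
  607/240 86/25 677/240
  29/9 697/240 19/6
After step 3:
  299/120 41389/14400 377/135
  42089/14400 707/250 45139/14400
  779/270 45839/14400 1067/360

Answer: 299/120 41389/14400 377/135
42089/14400 707/250 45139/14400
779/270 45839/14400 1067/360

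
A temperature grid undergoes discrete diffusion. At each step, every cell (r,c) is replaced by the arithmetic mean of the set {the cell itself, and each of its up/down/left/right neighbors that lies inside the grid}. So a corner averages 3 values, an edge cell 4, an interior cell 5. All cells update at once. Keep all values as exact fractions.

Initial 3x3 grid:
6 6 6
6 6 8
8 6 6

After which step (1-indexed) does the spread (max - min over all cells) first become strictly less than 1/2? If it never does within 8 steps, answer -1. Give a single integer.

Answer: 2

Derivation:
Step 1: max=20/3, min=6, spread=2/3
Step 2: max=787/120, min=37/6, spread=47/120
  -> spread < 1/2 first at step 2
Step 3: max=3541/540, min=251/40, spread=61/216
Step 4: max=211037/32400, min=136433/21600, spread=511/2592
Step 5: max=12623089/1944000, min=8235851/1296000, spread=4309/31104
Step 6: max=754823633/116640000, min=165218099/25920000, spread=36295/373248
Step 7: max=45199443901/6998400000, min=29814449059/4665600000, spread=305773/4478976
Step 8: max=2707521511397/419904000000, min=1791597929473/279936000000, spread=2575951/53747712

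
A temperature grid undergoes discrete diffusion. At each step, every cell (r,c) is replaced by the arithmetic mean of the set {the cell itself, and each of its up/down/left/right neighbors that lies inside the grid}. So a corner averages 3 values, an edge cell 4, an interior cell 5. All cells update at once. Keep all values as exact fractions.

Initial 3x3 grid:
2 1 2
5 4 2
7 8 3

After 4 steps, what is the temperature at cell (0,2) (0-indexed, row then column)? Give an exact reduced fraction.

Answer: 9707/3240

Derivation:
Step 1: cell (0,2) = 5/3
Step 2: cell (0,2) = 20/9
Step 3: cell (0,2) = 145/54
Step 4: cell (0,2) = 9707/3240
Full grid after step 4:
  91621/25920 557047/172800 9707/3240
  357311/86400 68591/18000 67433/19200
  30139/6480 127637/28800 105311/25920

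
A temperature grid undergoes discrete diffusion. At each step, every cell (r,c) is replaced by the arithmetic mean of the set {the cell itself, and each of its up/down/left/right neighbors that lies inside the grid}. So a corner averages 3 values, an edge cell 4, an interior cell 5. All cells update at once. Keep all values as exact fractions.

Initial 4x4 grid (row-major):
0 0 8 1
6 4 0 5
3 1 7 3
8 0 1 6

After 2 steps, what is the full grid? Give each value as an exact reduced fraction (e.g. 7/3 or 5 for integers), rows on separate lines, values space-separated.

After step 1:
  2 3 9/4 14/3
  13/4 11/5 24/5 9/4
  9/2 3 12/5 21/4
  11/3 5/2 7/2 10/3
After step 2:
  11/4 189/80 883/240 55/18
  239/80 13/4 139/50 509/120
  173/48 73/25 379/100 397/120
  32/9 19/6 44/15 145/36

Answer: 11/4 189/80 883/240 55/18
239/80 13/4 139/50 509/120
173/48 73/25 379/100 397/120
32/9 19/6 44/15 145/36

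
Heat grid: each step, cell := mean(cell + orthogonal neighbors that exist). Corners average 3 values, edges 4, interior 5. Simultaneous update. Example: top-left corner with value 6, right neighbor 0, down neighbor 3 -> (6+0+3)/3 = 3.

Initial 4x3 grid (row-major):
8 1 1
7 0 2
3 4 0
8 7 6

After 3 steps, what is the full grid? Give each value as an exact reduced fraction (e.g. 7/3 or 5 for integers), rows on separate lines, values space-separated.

After step 1:
  16/3 5/2 4/3
  9/2 14/5 3/4
  11/2 14/5 3
  6 25/4 13/3
After step 2:
  37/9 359/120 55/36
  68/15 267/100 473/240
  47/10 407/100 653/240
  71/12 1163/240 163/36
After step 3:
  4189/1080 20341/7200 4673/2160
  14413/3600 19483/6000 16001/7200
  961/200 2851/750 23921/7200
  1237/240 69697/14400 2177/540

Answer: 4189/1080 20341/7200 4673/2160
14413/3600 19483/6000 16001/7200
961/200 2851/750 23921/7200
1237/240 69697/14400 2177/540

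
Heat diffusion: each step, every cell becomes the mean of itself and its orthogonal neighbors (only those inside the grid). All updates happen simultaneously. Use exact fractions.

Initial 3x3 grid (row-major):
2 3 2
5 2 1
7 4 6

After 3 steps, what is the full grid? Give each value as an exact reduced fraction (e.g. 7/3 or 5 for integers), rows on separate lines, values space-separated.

Answer: 1405/432 8297/2880 47/18
341/90 4069/1200 8827/2880
1843/432 3829/960 775/216

Derivation:
After step 1:
  10/3 9/4 2
  4 3 11/4
  16/3 19/4 11/3
After step 2:
  115/36 127/48 7/3
  47/12 67/20 137/48
  169/36 67/16 67/18
After step 3:
  1405/432 8297/2880 47/18
  341/90 4069/1200 8827/2880
  1843/432 3829/960 775/216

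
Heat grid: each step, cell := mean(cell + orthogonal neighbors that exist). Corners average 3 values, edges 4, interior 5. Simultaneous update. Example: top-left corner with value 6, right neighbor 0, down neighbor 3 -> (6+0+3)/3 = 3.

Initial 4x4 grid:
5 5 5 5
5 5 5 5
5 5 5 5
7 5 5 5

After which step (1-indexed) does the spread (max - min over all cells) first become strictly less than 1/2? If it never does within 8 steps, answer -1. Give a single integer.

Answer: 3

Derivation:
Step 1: max=17/3, min=5, spread=2/3
Step 2: max=50/9, min=5, spread=5/9
Step 3: max=581/108, min=5, spread=41/108
  -> spread < 1/2 first at step 3
Step 4: max=17243/3240, min=5, spread=1043/3240
Step 5: max=511553/97200, min=5, spread=25553/97200
Step 6: max=15251459/2916000, min=45079/9000, spread=645863/2916000
Step 7: max=455041691/87480000, min=300971/60000, spread=16225973/87480000
Step 8: max=13599477983/2624400000, min=135701/27000, spread=409340783/2624400000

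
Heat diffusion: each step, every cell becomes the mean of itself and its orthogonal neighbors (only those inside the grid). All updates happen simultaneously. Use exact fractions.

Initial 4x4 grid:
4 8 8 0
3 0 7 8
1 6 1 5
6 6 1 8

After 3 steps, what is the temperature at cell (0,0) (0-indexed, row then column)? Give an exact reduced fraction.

Step 1: cell (0,0) = 5
Step 2: cell (0,0) = 4
Step 3: cell (0,0) = 349/80
Full grid after step 3:
  349/80 10943/2400 37061/7200 11333/2160
  2267/600 8763/2000 28019/6000 18163/3600
  7049/1800 23309/6000 26767/6000 17003/3600
  8363/2160 30161/7200 31081/7200 1997/432

Answer: 349/80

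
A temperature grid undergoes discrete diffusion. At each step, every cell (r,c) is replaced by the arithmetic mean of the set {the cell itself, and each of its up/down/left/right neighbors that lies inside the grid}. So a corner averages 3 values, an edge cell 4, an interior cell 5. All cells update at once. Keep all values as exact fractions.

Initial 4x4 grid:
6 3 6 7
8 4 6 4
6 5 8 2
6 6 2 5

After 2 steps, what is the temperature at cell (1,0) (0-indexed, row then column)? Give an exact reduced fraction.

Step 1: cell (1,0) = 6
Step 2: cell (1,0) = 1387/240
Full grid after step 2:
  197/36 1267/240 1291/240 191/36
  1387/240 547/100 513/100 623/120
  481/80 133/25 26/5 171/40
  17/3 109/20 22/5 13/3

Answer: 1387/240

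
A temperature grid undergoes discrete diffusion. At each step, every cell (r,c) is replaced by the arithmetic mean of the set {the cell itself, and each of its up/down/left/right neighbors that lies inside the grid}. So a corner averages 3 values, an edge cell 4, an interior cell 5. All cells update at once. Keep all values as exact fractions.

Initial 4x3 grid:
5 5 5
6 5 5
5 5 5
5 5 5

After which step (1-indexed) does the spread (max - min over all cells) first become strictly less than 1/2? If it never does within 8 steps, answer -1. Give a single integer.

Step 1: max=16/3, min=5, spread=1/3
  -> spread < 1/2 first at step 1
Step 2: max=631/120, min=5, spread=31/120
Step 3: max=5611/1080, min=5, spread=211/1080
Step 4: max=556897/108000, min=9047/1800, spread=14077/108000
Step 5: max=5000407/972000, min=543683/108000, spread=5363/48600
Step 6: max=149540809/29160000, min=302869/60000, spread=93859/1166400
Step 7: max=8958274481/1749600000, min=491336467/97200000, spread=4568723/69984000
Step 8: max=536660435629/104976000000, min=14761618889/2916000000, spread=8387449/167961600

Answer: 1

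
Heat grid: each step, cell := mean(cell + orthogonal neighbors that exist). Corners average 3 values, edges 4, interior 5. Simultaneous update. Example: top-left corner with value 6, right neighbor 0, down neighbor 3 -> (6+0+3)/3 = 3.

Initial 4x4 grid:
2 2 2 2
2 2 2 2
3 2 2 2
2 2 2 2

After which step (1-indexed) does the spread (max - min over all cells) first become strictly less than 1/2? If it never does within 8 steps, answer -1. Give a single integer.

Step 1: max=7/3, min=2, spread=1/3
  -> spread < 1/2 first at step 1
Step 2: max=271/120, min=2, spread=31/120
Step 3: max=2371/1080, min=2, spread=211/1080
Step 4: max=232843/108000, min=2, spread=16843/108000
Step 5: max=2082643/972000, min=18079/9000, spread=130111/972000
Step 6: max=61962367/29160000, min=1087159/540000, spread=3255781/29160000
Step 7: max=1849953691/874800000, min=1091107/540000, spread=82360351/874800000
Step 8: max=55239316891/26244000000, min=196906441/97200000, spread=2074577821/26244000000

Answer: 1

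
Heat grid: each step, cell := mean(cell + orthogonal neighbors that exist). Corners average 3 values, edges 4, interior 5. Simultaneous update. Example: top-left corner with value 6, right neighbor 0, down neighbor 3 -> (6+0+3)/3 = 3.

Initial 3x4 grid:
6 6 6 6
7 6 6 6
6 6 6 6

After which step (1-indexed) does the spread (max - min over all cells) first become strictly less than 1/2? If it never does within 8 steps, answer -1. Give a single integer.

Step 1: max=19/3, min=6, spread=1/3
  -> spread < 1/2 first at step 1
Step 2: max=1507/240, min=6, spread=67/240
Step 3: max=13397/2160, min=6, spread=437/2160
Step 4: max=5341531/864000, min=6009/1000, spread=29951/172800
Step 5: max=47871821/7776000, min=20329/3375, spread=206761/1555200
Step 6: max=19118595571/3110400000, min=32565671/5400000, spread=14430763/124416000
Step 7: max=1144851741689/186624000000, min=2609652727/432000000, spread=139854109/1492992000
Step 8: max=68607111890251/11197440000000, min=235131228977/38880000000, spread=7114543559/89579520000

Answer: 1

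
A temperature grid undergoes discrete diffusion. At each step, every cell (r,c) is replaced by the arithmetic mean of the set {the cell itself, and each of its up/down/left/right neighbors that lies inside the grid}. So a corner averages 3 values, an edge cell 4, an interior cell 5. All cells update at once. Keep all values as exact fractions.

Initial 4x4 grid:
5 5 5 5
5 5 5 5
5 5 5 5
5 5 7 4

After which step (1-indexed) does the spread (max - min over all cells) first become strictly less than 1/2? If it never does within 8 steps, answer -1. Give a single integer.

Answer: 2

Derivation:
Step 1: max=11/2, min=19/4, spread=3/4
Step 2: max=1289/240, min=79/16, spread=13/30
  -> spread < 1/2 first at step 2
Step 3: max=4181/800, min=239/48, spread=593/2400
Step 4: max=1122167/216000, min=5, spread=42167/216000
Step 5: max=1237099/240000, min=1082867/216000, spread=305221/2160000
Step 6: max=1000169729/194400000, min=677987/135000, spread=23868449/194400000
Step 7: max=4486498927/874800000, min=54329057/10800000, spread=8584531/87480000
Step 8: max=896089888517/174960000000, min=244875541/48600000, spread=14537940917/174960000000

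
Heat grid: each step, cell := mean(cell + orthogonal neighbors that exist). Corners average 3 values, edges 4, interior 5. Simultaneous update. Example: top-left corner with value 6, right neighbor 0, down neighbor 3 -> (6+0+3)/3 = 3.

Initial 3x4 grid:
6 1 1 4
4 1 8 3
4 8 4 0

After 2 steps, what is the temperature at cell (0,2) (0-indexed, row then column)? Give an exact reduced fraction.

Answer: 709/240

Derivation:
Step 1: cell (0,2) = 7/2
Step 2: cell (0,2) = 709/240
Full grid after step 2:
  29/9 829/240 709/240 119/36
  343/80 361/100 401/100 243/80
  40/9 1139/240 899/240 133/36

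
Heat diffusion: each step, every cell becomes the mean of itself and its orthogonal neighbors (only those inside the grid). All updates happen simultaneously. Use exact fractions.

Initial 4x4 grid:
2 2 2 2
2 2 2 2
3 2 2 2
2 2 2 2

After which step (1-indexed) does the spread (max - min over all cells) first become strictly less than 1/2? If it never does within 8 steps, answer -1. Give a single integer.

Answer: 1

Derivation:
Step 1: max=7/3, min=2, spread=1/3
  -> spread < 1/2 first at step 1
Step 2: max=271/120, min=2, spread=31/120
Step 3: max=2371/1080, min=2, spread=211/1080
Step 4: max=232843/108000, min=2, spread=16843/108000
Step 5: max=2082643/972000, min=18079/9000, spread=130111/972000
Step 6: max=61962367/29160000, min=1087159/540000, spread=3255781/29160000
Step 7: max=1849953691/874800000, min=1091107/540000, spread=82360351/874800000
Step 8: max=55239316891/26244000000, min=196906441/97200000, spread=2074577821/26244000000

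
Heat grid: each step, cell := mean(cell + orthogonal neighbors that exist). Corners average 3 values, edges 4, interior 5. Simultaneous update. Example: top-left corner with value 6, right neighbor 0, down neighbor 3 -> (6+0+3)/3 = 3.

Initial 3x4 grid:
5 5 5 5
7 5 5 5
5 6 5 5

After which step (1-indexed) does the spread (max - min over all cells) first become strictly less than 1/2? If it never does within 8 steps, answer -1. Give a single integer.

Answer: 4

Derivation:
Step 1: max=6, min=5, spread=1
Step 2: max=683/120, min=5, spread=83/120
Step 3: max=28/5, min=5, spread=3/5
Step 4: max=118507/21600, min=45553/9000, spread=45899/108000
  -> spread < 1/2 first at step 4
Step 5: max=7072483/1296000, min=60971/12000, spread=97523/259200
Step 6: max=140237239/25920000, min=86374/16875, spread=302671/1036800
Step 7: max=25128201503/4665600000, min=166523837/32400000, spread=45950759/186624000
Step 8: max=1500693693677/279936000000, min=3345397661/648000000, spread=443855233/2239488000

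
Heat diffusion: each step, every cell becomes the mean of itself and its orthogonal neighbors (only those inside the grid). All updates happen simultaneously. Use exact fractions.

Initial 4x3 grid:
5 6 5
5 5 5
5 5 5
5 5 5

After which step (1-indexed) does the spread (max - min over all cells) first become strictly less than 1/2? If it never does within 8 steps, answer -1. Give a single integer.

Answer: 1

Derivation:
Step 1: max=16/3, min=5, spread=1/3
  -> spread < 1/2 first at step 1
Step 2: max=1267/240, min=5, spread=67/240
Step 3: max=11237/2160, min=5, spread=437/2160
Step 4: max=4477531/864000, min=5009/1000, spread=29951/172800
Step 5: max=40095821/7776000, min=16954/3375, spread=206761/1555200
Step 6: max=16008195571/3110400000, min=27165671/5400000, spread=14430763/124416000
Step 7: max=958227741689/186624000000, min=2177652727/432000000, spread=139854109/1492992000
Step 8: max=57409671890251/11197440000000, min=196251228977/38880000000, spread=7114543559/89579520000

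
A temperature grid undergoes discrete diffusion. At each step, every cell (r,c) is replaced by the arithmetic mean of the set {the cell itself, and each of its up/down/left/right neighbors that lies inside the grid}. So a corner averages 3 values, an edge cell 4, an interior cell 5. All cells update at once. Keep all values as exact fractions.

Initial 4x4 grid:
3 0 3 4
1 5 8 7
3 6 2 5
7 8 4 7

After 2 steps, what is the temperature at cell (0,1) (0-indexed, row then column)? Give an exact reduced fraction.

Answer: 71/24

Derivation:
Step 1: cell (0,1) = 11/4
Step 2: cell (0,1) = 71/24
Full grid after step 2:
  85/36 71/24 97/24 173/36
  151/48 391/100 19/4 251/48
  361/80 243/50 253/50 259/48
  11/2 223/40 131/24 95/18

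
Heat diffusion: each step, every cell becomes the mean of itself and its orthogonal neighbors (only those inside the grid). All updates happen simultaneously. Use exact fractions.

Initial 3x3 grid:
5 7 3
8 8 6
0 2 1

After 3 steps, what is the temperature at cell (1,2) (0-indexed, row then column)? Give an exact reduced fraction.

Step 1: cell (1,2) = 9/2
Step 2: cell (1,2) = 571/120
Step 3: cell (1,2) = 32867/7200
Full grid after step 3:
  3103/540 26353/4800 11477/2160
  23903/4800 29783/6000 32867/7200
  2333/540 57259/14400 2879/720

Answer: 32867/7200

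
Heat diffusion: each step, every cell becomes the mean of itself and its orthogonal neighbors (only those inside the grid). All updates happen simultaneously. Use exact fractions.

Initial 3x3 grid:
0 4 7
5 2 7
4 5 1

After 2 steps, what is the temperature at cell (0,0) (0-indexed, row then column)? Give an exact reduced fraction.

Answer: 3

Derivation:
Step 1: cell (0,0) = 3
Step 2: cell (0,0) = 3
Full grid after step 2:
  3 337/80 9/2
  901/240 357/100 1151/240
  125/36 83/20 139/36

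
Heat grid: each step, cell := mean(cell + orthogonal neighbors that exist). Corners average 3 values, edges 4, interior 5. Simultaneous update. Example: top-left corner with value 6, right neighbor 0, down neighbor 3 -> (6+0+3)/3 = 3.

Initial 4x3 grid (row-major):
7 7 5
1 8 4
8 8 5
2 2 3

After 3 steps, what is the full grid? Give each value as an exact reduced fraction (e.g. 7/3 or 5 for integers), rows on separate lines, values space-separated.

Answer: 677/120 84451/14400 12161/2160
13501/2400 8231/1500 10007/1800
11881/2400 7691/1500 17509/3600
183/40 63271/14400 9617/2160

Derivation:
After step 1:
  5 27/4 16/3
  6 28/5 11/2
  19/4 31/5 5
  4 15/4 10/3
After step 2:
  71/12 1361/240 211/36
  427/80 601/100 643/120
  419/80 253/50 601/120
  25/6 1037/240 145/36
After step 3:
  677/120 84451/14400 12161/2160
  13501/2400 8231/1500 10007/1800
  11881/2400 7691/1500 17509/3600
  183/40 63271/14400 9617/2160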